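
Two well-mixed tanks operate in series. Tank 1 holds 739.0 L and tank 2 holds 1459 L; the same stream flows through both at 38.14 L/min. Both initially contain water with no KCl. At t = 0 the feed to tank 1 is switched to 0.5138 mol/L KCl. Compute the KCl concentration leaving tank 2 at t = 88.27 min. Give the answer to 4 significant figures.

0.4157 mol/L

Each tank obeys Vᵢ dCᵢ/dt = Q(Cᵢ₋₁ − Cᵢ), so τᵢ = Vᵢ/Q.
τ₁ = 739.0/38.14 = 19.3760 min; τ₂ = 1459/38.14 = 38.2538 min.
Tank 1: C₁ = C_in(1 − e^(−t/τ₁)). Tank 2 (τ₁ ≠ τ₂): C₂ = C_in[1 − (τ₁ e^(−t/τ₁) − τ₂ e^(−t/τ₂))/(τ₁ − τ₂)].
At t = 88.27: e^(−t/τ₁) = 0.0105078, e^(−t/τ₂) = 0.0995114.
C₂ = 0.5138·[1 − (19.3760·0.0105078 − 38.2538·0.0995114)/(-18.8778)] = 0.5138·0.809136 = 0.415734 mol/L.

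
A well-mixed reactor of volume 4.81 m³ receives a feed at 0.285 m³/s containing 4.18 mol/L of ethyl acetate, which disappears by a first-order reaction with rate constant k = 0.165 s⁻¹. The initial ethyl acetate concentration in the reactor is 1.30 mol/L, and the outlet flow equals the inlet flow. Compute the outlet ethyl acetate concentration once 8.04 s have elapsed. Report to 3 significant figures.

1.14 mol/L

Species balance: V dC/dt = Q C_in − Q C − k V C.
dC/dt = (Q/V) C_in − (Q/V + k) C; effective rate a = Q/V + k = 0.059252 + 0.165 = 0.22425 s⁻¹.
C_ss = Q C_in/(Q + kV) = 1.1044 mol/L; C(t) = C_ss + (C₀ − C_ss) e^(−a t).
C(8.04) = 1.1044 + (0.19556)·e^(−0.22425·8.04) = 1.1044 + (0.19556)·0.16481 = 1.1367 mol/L.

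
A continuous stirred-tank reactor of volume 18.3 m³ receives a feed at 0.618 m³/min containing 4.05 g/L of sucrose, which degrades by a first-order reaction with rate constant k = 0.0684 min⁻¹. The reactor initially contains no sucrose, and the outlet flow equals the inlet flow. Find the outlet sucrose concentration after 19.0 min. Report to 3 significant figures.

Species balance: V dC/dt = Q C_in − Q C − k V C.
This is linear with rate a = Q/V + k = 0.10217 min⁻¹.
C_ss = Q C_in/(Q + kV) = 1.3386 g/L; C(t) = C_ss + (C₀ − C_ss) e^(−a t).
C(19.0) = 1.3386 + (-1.3386)·e^(−0.10217·19.0) = 1.3386 + (-1.3386)·0.14353 = 1.1465 g/L.

1.15 g/L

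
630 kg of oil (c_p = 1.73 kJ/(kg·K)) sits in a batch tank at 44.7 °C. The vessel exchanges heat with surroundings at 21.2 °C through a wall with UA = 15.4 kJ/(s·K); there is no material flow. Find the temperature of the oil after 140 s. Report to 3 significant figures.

Lumped-capacitance energy balance: M c_p dT/dt = UA(T_amb − T).
dT/dt = (T_ss − T)/τ with T_ss = T_amb = 21.200 °C, τ = M c_p/UA = 630·1.73/15.4 = 70.773 s.
This is linear first-order; T(t) = T_ss + (T₀ − T_ss) e^(−t/τ).
T(140) = 21.200 + (23.500)·0.13832 = 24.451 °C.

24.5 °C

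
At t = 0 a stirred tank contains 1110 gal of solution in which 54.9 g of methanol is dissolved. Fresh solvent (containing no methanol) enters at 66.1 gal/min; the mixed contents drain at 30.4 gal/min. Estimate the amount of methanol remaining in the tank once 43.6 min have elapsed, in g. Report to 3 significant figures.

26.0 g

Let m(t) be the amount of methanol. Volume: V(t) = V₀ + (Q_in − Q_out) t = 1110 + 35.700 t; V(43.6) = 2666.5 gal.
No methanol enters, so dm/dt = −Q_out · (m/V).
Separate: dm/m = −Q_out dt/V(t) ⇒ ln(m/m₀) = −(Q_out/(Q_in−Q_out)) ln(V/V₀).
m = m₀ (V₀/V)^(Q_out/(Q_in−Q_out)) = 54.9 × (1110/2666.5)^(0.85154) = 26.029 g.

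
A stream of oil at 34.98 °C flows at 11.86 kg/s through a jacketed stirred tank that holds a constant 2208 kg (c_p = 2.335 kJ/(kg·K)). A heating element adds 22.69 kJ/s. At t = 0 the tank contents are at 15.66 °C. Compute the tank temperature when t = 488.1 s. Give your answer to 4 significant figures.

First-law balance (no shaft work): M c_p dT/dt = ṁ c_p (T_in − T) + 22.69.
Rearrange: dT/dt = (T_ss − T)/τ with τ = M/ṁ = 186.172 s and T_ss = T_in + Q̇/(ṁ c_p) = 35.7993 °C.
Integrating: T(t) = T_ss + (T₀ − T_ss) e^(−t/τ).
T(488.1) = 35.7993 + (-20.1393)·e^(−488.1/186.172) = 35.7993 + (-20.1393)·0.0726742 = 34.3357 °C.

34.34 °C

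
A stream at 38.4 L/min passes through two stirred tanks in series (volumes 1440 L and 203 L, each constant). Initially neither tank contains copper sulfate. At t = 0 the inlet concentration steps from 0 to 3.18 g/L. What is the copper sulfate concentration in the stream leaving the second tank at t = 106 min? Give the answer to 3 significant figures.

Each tank obeys Vᵢ dCᵢ/dt = Q(Cᵢ₋₁ − Cᵢ), so τᵢ = Vᵢ/Q.
τ₁ = 1440/38.4 = 37.500 min; τ₂ = 203/38.4 = 5.2865 min.
Solving the cascade with C₁(0)=C₂(0)=0 gives C₂(t) = C_in[1 − (τ₁ e^(−t/τ₁) − τ₂ e^(−t/τ₂))/(τ₁ − τ₂)].
At t = 106: e^(−t/τ₁) = 0.059210, e^(−t/τ₂) = 1.9582e-09.
C₂ = 3.18·[1 − (37.500·0.059210 − 5.2865·1.9582e-09)/(32.214)] = 3.18·0.93107 = 2.9608 g/L.

2.96 g/L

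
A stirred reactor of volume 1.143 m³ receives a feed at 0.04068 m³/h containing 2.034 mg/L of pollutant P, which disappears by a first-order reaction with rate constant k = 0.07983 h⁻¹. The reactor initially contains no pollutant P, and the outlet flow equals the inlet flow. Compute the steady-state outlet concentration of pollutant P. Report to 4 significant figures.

0.6272 mg/L

V dC/dt = Q(C_in − C) − k V C.
Steady state (dC/dt = 0): C_ss = Q C_in/(Q + kV) = C_in/(1 + kV/Q).
C_ss = 0.04068·2.034/(0.04068 + 0.07983·1.143) = 0.0827431/0.131926 = 0.627195 mg/L.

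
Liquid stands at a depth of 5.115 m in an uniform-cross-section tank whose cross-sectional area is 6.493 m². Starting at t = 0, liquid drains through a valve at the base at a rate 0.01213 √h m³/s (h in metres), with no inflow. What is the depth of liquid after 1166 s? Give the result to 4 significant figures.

1.375 m

With no inflow, A dh/dt = −0.01213 √h.
Separate and integrate: 2(√h − √h₀) = −(0.01213/A) t.
√h = √5.115 − 0.01213·1166/(2·6.493) = 2.26164 − 1.08914 = 1.17250.
h = 1.17250² = 1.37475 m.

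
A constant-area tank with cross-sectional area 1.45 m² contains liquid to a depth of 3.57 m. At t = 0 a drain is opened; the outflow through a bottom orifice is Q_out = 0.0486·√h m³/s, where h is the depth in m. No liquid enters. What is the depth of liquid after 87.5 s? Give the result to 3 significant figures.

0.179 m

A dh/dt = −Q_out = −0.0486 √h.
This is separable: 2 d(√h)/dt = −0.0486/A, so √h = √h₀ − (0.0486/(2A)) t.
√h = √3.57 − 0.0486·87.5/(2·1.45) = 1.8894 − 1.4664 = 0.42307.
h = 0.42307² = 0.17898 m.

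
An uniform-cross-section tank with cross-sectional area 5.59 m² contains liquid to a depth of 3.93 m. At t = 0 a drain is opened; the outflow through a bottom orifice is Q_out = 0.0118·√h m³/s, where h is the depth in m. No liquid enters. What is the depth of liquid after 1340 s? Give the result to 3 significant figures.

0.323 m

With no inflow, A dh/dt = −0.0118 √h.
This is separable: 2 d(√h)/dt = −0.0118/A, so √h = √h₀ − (0.0118/(2A)) t.
√h = √3.93 − 0.0118·1340/(2·5.59) = 1.9824 − 1.4143 = 0.56811.
h = 0.56811² = 0.32275 m.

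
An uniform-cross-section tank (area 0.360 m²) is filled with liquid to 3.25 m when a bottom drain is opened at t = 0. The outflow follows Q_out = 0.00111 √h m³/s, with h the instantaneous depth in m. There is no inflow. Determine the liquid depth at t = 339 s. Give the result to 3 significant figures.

A dh/dt = −Q_out = −0.00111 √h.
∫ h^(−1/2) dh = −(0.00111/A) ∫ dt, giving 2√h = 2√h₀ − (0.00111/A) t.
√h = √3.25 − 0.00111·339/(2·0.360) = 1.8028 − 0.52263 = 1.2802.
h = 1.2802² = 1.6388 m.

1.64 m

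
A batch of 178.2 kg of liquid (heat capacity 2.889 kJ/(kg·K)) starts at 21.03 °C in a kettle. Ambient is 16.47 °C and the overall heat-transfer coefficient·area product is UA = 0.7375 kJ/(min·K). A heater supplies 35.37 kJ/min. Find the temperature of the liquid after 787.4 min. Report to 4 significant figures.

50.38 °C

Lumped-capacitance energy balance: M c_p dT/dt = UA(T_amb − T) + Q̇.
dT/dt = (T_ss − T)/τ with T_ss = T_amb + Q̇/UA = 16.47 + 35.37/0.7375 = 64.4293 °C, τ = M c_p/UA = 178.2·2.889/0.7375 = 698.061 min.
T approaches T_ss exponentially: T(t) = T_ss + (T₀ − T_ss) e^(−t/τ).
T(787.4) = 64.4293 + (-43.3993)·0.323686 = 50.3816 °C.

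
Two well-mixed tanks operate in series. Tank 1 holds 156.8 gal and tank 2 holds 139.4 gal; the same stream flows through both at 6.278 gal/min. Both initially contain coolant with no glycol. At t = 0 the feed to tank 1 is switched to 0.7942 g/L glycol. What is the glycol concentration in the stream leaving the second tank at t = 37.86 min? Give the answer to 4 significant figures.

0.3789 g/L

Each tank obeys Vᵢ dCᵢ/dt = Q(Cᵢ₋₁ − Cᵢ), so τᵢ = Vᵢ/Q.
τ₁ = 156.8/6.278 = 24.9761 min; τ₂ = 139.4/6.278 = 22.2045 min.
Tank 1: C₁ = C_in(1 − e^(−t/τ₁)). Tank 2 (τ₁ ≠ τ₂): C₂ = C_in[1 − (τ₁ e^(−t/τ₁) − τ₂ e^(−t/τ₂))/(τ₁ − τ₂)].
At t = 37.86: e^(−t/τ₁) = 0.219622, e^(−t/τ₂) = 0.181762.
C₂ = 0.7942·[1 − (24.9761·0.219622 − 22.2045·0.181762)/(2.77158)] = 0.7942·0.477064 = 0.378884 g/L.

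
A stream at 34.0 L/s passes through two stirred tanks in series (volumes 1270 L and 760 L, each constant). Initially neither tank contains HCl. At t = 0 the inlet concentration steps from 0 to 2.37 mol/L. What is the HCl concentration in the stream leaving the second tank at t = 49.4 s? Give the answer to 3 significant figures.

Time constants: τᵢ = Vᵢ/Q for each well-mixed tank.
τ₁ = 1270/34.0 = 37.353 s; τ₂ = 760/34.0 = 22.353 s.
Solving the cascade with C₁(0)=C₂(0)=0 gives C₂(t) = C_in[1 − (τ₁ e^(−t/τ₁) − τ₂ e^(−t/τ₂))/(τ₁ − τ₂)].
At t = 49.4: e^(−t/τ₁) = 0.26646, e^(−t/τ₂) = 0.10970.
C₂ = 2.37·[1 − (37.353·0.26646 − 22.353·0.10970)/(15.000)] = 2.37·0.49993 = 1.1848 mol/L.

1.18 mol/L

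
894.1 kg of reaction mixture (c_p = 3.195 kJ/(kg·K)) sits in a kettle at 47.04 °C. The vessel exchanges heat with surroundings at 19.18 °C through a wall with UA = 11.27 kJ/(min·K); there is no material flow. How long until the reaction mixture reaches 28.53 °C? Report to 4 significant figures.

Lumped-capacitance energy balance: M c_p dT/dt = UA(T_amb − T).
τ = M c_p/UA = 253.474 min; T_ss = T_amb = 19.1800 °C.
T(t) = T_ss + (T₀ − T_ss)e^(−t/τ); set T = 28.53:
t = −τ ln[(T − T_ss)/(T₀ − T_ss)] = −253.474 · ln(0.335607) = 276.747 min.

276.7 min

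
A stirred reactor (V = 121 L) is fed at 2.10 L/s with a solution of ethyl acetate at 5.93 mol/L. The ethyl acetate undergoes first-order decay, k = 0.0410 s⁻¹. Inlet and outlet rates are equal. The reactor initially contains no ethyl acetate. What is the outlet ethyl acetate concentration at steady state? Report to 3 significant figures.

Accumulation = in − out − consumed: V dC/dt = Q C_in − Q C − k V C.
At steady state: 0 = Q C_in − (Q + kV) C_ss, so C_ss = Q C_in/(Q + kV).
C_ss = 2.10·5.93/(2.10 + 0.0410·121) = 12.453/7.0610 = 1.7636 mol/L.

1.76 mol/L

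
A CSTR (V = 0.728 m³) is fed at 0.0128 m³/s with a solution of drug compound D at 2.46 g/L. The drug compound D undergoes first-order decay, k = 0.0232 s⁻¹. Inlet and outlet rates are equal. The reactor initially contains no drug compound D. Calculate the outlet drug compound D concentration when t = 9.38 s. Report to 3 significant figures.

Accumulation = in − out − consumed: V dC/dt = Q C_in − Q C − k V C.
This is linear with rate a = Q/V + k = 0.040782 s⁻¹.
C_ss = Q C_in/(Q + kV) = 1.0606 g/L; C(t) = C_ss + (C₀ − C_ss) e^(−a t).
C(9.38) = 1.0606 + (-1.0606)·e^(−0.040782·9.38) = 1.0606 + (-1.0606)·0.68213 = 0.33713 g/L.

0.337 g/L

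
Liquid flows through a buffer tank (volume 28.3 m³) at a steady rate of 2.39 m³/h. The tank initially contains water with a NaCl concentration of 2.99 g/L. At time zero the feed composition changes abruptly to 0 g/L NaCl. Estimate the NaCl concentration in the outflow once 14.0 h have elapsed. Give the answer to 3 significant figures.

0.917 g/L

Unsteady species balance (constant V, well mixed): V dC/dt = Q(C_in − C).
Time constant τ = V/Q = 28.3/2.39 = 11.841 h.
Solution: C(t) = C_in + (C₀ − C_in) e^(−t/τ).
C(14.0) = 0 + (2.99 − 0)·e^(−14.0/11.841) = 0 + (2.9900)·0.30656 = 0.91662 g/L.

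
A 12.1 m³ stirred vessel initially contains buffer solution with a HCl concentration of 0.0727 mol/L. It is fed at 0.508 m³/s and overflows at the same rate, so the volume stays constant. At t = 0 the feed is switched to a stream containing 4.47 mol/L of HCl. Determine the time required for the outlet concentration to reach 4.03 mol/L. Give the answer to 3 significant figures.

54.8 s

Transient balance on the dissolved component: V dC/dt = Q(C_in − C), so τ = V/Q = 23.819 s.
C(t) = C_in + (C₀ − C_in) e^(−t/τ). Set C = 4.03 and solve for t:
e^(−t/τ) = (C − C_in)/(C₀ − C_in) = (4.03 − 4.47)/(0.0727 − 4.47) = 0.10006
t = −τ ln(…) = 23.819 × 2.3020 = 54.830 s.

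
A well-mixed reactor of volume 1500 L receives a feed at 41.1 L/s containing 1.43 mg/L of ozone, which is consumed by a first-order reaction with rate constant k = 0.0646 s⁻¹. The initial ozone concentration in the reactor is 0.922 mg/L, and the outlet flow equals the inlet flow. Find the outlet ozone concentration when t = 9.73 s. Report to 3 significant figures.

Species balance: V dC/dt = Q C_in − Q C − k V C.
This is linear with rate a = Q/V + k = 0.092000 s⁻¹.
C_ss = Q C_in/(Q + kV) = 0.42589 mg/L; C(t) = C_ss + (C₀ − C_ss) e^(−a t).
C(9.73) = 0.42589 + (0.49611)·e^(−0.092000·9.73) = 0.42589 + (0.49611)·0.40854 = 0.62857 mg/L.

0.629 mg/L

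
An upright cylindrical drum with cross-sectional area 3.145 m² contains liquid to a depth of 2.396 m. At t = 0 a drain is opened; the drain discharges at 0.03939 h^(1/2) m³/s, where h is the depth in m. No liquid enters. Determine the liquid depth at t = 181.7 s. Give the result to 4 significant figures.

Accumulation of liquid (constant cross-section A): A dh/dt = −0.03939 √h.
∫ h^(−1/2) dh = −(0.03939/A) ∫ dt, giving 2√h = 2√h₀ − (0.03939/A) t.
√h = √2.396 − 0.03939·181.7/(2·3.145) = 1.54790 − 1.13786 = 0.410038.
h = 0.410038² = 0.168131 m.

0.1681 m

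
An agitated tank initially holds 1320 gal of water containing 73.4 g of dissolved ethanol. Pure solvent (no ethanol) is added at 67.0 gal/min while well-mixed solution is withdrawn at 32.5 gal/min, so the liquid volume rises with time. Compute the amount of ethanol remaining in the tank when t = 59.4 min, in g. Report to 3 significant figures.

Total volume: dV/dt = Q_in − Q_out = 34.500 gal/min, so V(t) = 1320 + 34.500 t and V(59.4) = 3369.3 gal.
Solute balance: dm/dt = 0 − Q_out C = −Q_out m/V(t).
Separate: dm/m = −Q_out dt/V(t) ⇒ ln(m/m₀) = −(Q_out/(Q_in−Q_out)) ln(V/V₀).
m = m₀ (V₀/V)^(Q_out/(Q_in−Q_out)) = 73.4 × (1320/3369.3)^(0.94203) = 30.361 g.

30.4 g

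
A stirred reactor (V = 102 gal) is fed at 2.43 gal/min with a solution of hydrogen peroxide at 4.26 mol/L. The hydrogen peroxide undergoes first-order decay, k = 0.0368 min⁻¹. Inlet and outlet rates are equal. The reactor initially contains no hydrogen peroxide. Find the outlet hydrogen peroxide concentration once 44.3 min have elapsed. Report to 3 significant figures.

1.56 mol/L

Species balance: V dC/dt = Q C_in − Q C − k V C.
This is linear with rate a = Q/V + k = 0.060624 min⁻¹.
C_ss = Q C_in/(Q + kV) = 1.6741 mol/L; C(t) = C_ss + (C₀ − C_ss) e^(−a t).
C(44.3) = 1.6741 + (-1.6741)·e^(−0.060624·44.3) = 1.6741 + (-1.6741)·0.068179 = 1.5599 mol/L.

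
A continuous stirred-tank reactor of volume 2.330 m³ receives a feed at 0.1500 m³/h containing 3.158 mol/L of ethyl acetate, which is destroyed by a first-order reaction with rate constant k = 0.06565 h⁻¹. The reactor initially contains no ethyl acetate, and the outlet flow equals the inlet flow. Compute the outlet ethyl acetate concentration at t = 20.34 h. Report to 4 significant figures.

1.453 mol/L

V dC/dt = Q(C_in − C) − k V C.
dC/dt = (Q/V) C_in − (Q/V + k) C; effective rate a = Q/V + k = 0.0643777 + 0.06565 = 0.130028 h⁻¹.
C_ss = Q C_in/(Q + kV) = 1.56355 mol/L; C(t) = C_ss + (C₀ − C_ss) e^(−a t).
C(20.34) = 1.56355 + (-1.56355)·e^(−0.130028·20.34) = 1.56355 + (-1.56355)·0.0710222 = 1.45250 mol/L.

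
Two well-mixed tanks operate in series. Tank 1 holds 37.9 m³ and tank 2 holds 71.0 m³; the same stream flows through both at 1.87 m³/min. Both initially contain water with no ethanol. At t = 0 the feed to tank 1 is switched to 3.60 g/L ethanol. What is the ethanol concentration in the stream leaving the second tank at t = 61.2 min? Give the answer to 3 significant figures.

2.26 g/L

Time constants: τᵢ = Vᵢ/Q for each well-mixed tank.
τ₁ = 37.9/1.87 = 20.267 min; τ₂ = 71.0/1.87 = 37.968 min.
Tank 1: C₁ = C_in(1 − e^(−t/τ₁)). Tank 2 (τ₁ ≠ τ₂): C₂ = C_in[1 − (τ₁ e^(−t/τ₁) − τ₂ e^(−t/τ₂))/(τ₁ − τ₂)].
At t = 61.2: e^(−t/τ₁) = 0.048819, e^(−t/τ₂) = 0.19951.
C₂ = 3.60·[1 − (20.267·0.048819 − 37.968·0.19951)/(-17.701)] = 3.60·0.62795 = 2.2606 g/L.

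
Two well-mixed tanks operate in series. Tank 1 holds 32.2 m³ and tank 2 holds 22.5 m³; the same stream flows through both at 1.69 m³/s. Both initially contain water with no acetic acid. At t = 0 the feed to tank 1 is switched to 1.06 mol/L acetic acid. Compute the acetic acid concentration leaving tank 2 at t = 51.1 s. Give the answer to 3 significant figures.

Time constants: τᵢ = Vᵢ/Q for each well-mixed tank.
τ₁ = 32.2/1.69 = 19.053 s; τ₂ = 22.5/1.69 = 13.314 s.
Solving the cascade with C₁(0)=C₂(0)=0 gives C₂(t) = C_in[1 − (τ₁ e^(−t/τ₁) − τ₂ e^(−t/τ₂))/(τ₁ − τ₂)].
At t = 51.1: e^(−t/τ₁) = 0.068429, e^(−t/τ₂) = 0.021533.
C₂ = 1.06·[1 − (19.053·0.068429 − 13.314·0.021533)/(5.7396)] = 1.06·0.82279 = 0.87216 mol/L.

0.872 mol/L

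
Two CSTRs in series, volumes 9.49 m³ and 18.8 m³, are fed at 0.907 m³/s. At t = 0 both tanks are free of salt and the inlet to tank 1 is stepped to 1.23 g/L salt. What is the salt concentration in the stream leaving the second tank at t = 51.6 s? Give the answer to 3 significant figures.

Each tank obeys Vᵢ dCᵢ/dt = Q(Cᵢ₋₁ − Cᵢ), so τᵢ = Vᵢ/Q.
τ₁ = 9.49/0.907 = 10.463 s; τ₂ = 18.8/0.907 = 20.728 s.
Tank 1: C₁ = C_in(1 − e^(−t/τ₁)). Tank 2 (τ₁ ≠ τ₂): C₂ = C_in[1 − (τ₁ e^(−t/τ₁) − τ₂ e^(−t/τ₂))/(τ₁ − τ₂)].
At t = 51.6: e^(−t/τ₁) = 0.0072147, e^(−t/τ₂) = 0.082958.
C₂ = 1.23·[1 − (10.463·0.0072147 − 20.728·0.082958)/(-10.265)] = 1.23·0.83984 = 1.0330 g/L.

1.03 g/L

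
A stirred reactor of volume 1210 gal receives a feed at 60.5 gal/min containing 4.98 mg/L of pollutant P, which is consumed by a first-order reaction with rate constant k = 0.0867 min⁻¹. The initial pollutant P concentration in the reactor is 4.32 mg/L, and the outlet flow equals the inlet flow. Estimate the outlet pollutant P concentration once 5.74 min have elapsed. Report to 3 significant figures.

Species balance: V dC/dt = Q C_in − Q C − k V C.
dC/dt = (Q/V) C_in − (Q/V + k) C; effective rate a = Q/V + k = 0.050000 + 0.0867 = 0.13670 min⁻¹.
C_ss = Q C_in/(Q + kV) = 1.8215 mg/L; C(t) = C_ss + (C₀ − C_ss) e^(−a t).
C(5.74) = 1.8215 + (2.4985)·e^(−0.13670·5.74) = 1.8215 + (2.4985)·0.45628 = 2.9615 mg/L.

2.96 mg/L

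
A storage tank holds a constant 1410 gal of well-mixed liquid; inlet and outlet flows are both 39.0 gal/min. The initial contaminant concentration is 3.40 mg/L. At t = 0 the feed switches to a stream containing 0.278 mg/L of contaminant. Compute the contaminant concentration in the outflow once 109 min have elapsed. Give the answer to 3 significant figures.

0.431 mg/L

Unsteady species balance (constant V, well mixed): V dC/dt = Q(C_in − C).
So dC/dt = (C_in − C)/τ with τ = V/Q = 1410/39.0 = 36.154 min.
Integrating: C(t) = C_in + (C₀ − C_in) e^(−t/τ).
C(109) = 0.278 + (3.40 − 0.278)·e^(−109/36.154) = 0.278 + (3.1220)·0.049051 = 0.43114 mg/L.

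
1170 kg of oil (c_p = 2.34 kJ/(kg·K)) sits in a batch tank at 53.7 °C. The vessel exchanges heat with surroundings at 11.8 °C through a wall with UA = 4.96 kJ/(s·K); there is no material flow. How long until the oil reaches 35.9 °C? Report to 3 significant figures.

M c_p dT/dt = −UA(T − T_amb).
τ = M c_p/UA = 551.98 s; T_ss = T_amb = 11.800 °C.
T(t) = T_ss + (T₀ − T_ss)e^(−t/τ); set T = 35.9:
t = −τ ln[(T − T_ss)/(T₀ − T_ss)] = −551.98 · ln(0.57518) = 305.28 s.

305 s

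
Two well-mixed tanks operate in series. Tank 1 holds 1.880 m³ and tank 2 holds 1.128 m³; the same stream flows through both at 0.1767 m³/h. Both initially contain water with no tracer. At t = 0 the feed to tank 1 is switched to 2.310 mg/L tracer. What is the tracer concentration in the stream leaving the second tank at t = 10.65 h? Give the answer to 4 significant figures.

Species balance on tank i: dCᵢ/dt = (Cᵢ₋₁ − Cᵢ)/τᵢ with τᵢ = Vᵢ/Q.
τ₁ = 1.880/0.1767 = 10.6395 h; τ₂ = 1.128/0.1767 = 6.38370 h.
Tank 1: C₁ = C_in(1 − e^(−t/τ₁)). Tank 2 (τ₁ ≠ τ₂): C₂ = C_in[1 − (τ₁ e^(−t/τ₁) − τ₂ e^(−t/τ₂))/(τ₁ − τ₂)].
At t = 10.65: e^(−t/τ₁) = 0.367517, e^(−t/τ₂) = 0.188565.
C₂ = 2.310·[1 − (10.6395·0.367517 − 6.38370·0.188565)/(4.25580)] = 2.310·0.364056 = 0.840970 mg/L.

0.8410 mg/L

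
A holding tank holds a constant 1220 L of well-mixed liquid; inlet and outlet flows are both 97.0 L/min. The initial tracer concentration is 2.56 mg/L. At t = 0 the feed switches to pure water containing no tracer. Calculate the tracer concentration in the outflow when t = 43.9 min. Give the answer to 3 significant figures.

0.0781 mg/L

Species balance on the tank: V dC/dt = Q(C_in − C).
Rewrite as dC/dt + C/τ = C_in/τ, τ = V/Q = 12.577 min.
Integrating: C(t) = C_in + (C₀ − C_in) e^(−t/τ).
C(43.9) = 0 + (2.56 − 0)·e^(−43.9/12.577) = 0 + (2.5600)·0.030488 = 0.078050 mg/L.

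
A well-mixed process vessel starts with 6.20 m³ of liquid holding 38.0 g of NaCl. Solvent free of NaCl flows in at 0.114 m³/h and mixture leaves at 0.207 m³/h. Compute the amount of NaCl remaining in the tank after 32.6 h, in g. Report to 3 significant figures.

Total volume: dV/dt = Q_in − Q_out = -0.093000 m³/h, so V(t) = 6.20 − 0.093000 t and V(32.6) = 3.1682 m³.
Species balance (pure solvent in): dm/dt = −Q_out · m/V(t).
Separate: dm/m = −Q_out dt/V(t) ⇒ ln(m/m₀) = −(Q_out/(Q_in−Q_out)) ln(V/V₀).
m = m₀ (V₀/V)^(Q_out/(Q_in−Q_out)) = 38.0 × (6.20/3.1682)^(-2.2258) = 8.5268 g.

8.53 g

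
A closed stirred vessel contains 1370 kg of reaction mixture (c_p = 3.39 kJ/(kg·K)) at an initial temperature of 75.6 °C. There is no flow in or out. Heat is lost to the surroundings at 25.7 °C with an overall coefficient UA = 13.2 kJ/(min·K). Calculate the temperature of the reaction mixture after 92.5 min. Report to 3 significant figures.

M c_p dT/dt = −UA(T − T_amb).
dT/dt = (T_ss − T)/τ with T_ss = T_amb = 25.700 °C, τ = M c_p/UA = 1370·3.39/13.2 = 351.84 min.
Integrating: T(t) = T_ss + (T₀ − T_ss) e^(−t/τ).
T(92.5) = 25.700 + (49.900)·0.76882 = 64.064 °C.

64.1 °C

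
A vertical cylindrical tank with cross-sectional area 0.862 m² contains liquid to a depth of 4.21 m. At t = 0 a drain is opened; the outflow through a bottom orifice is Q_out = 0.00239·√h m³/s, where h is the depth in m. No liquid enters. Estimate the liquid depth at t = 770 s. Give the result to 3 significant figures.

With no inflow, A dh/dt = −0.00239 √h.
Separate and integrate: 2(√h − √h₀) = −(0.00239/A) t.
√h = √4.21 − 0.00239·770/(2·0.862) = 2.0518 − 1.0675 = 0.98437.
h = 0.98437² = 0.96898 m.

0.969 m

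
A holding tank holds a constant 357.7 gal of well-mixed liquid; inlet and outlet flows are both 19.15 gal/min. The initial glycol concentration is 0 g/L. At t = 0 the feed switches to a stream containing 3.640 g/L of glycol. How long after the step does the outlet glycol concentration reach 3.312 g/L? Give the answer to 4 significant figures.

Species balance: V dC/dt = Q(C_in − C) ⇒ τ = V/Q = 18.6789 min.
C(t) = C_in + (C₀ − C_in) e^(−t/τ). Set C = 3.312 and solve for t:
e^(−t/τ) = (C − C_in)/(C₀ − C_in) = (3.312 − 3.640)/(0 − 3.640) = 0.0901099
t = −τ ln(…) = 18.6789 × 2.40673 = 44.9549 min.

44.95 min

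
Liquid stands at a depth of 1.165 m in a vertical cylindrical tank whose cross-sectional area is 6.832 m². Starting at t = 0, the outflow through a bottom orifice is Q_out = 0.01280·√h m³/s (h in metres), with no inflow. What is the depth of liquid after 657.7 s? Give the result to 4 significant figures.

Accumulation of liquid (constant cross-section A): A dh/dt = −0.01280 √h.
∫ h^(−1/2) dh = −(0.01280/A) ∫ dt, giving 2√h = 2√h₀ − (0.01280/A) t.
√h = √1.165 − 0.01280·657.7/(2·6.832) = 1.07935 − 0.616112 = 0.463239.
h = 0.463239² = 0.214591 m.

0.2146 m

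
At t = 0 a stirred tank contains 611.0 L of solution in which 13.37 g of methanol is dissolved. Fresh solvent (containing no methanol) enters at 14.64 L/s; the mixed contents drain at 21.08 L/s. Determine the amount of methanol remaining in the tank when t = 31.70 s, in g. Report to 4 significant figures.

Let m(t) be the amount of methanol. Volume: V(t) = V₀ + (Q_in − Q_out) t = 611.0 − 6.44000 t; V(31.70) = 406.852 L.
No methanol enters, so dm/dt = −Q_out · (m/V).
Separate: dm/m = −Q_out dt/V(t) ⇒ ln(m/m₀) = −(Q_out/(Q_in−Q_out)) ln(V/V₀).
m = m₀ (V₀/V)^(Q_out/(Q_in−Q_out)) = 13.37 × (611.0/406.852)^(-3.27329) = 3.53226 g.

3.532 g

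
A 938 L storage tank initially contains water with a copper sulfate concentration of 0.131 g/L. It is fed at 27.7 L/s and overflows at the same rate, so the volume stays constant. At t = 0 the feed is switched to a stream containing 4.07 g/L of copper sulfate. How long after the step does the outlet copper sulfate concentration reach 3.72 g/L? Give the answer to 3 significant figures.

82.0 s

Species balance on the tank: V dC/dt = Q(C_in − C), so τ = V/Q = 33.863 s.
C(t) = C_in + (C₀ − C_in) e^(−t/τ). Set C = 3.72 and solve for t:
e^(−t/τ) = (C − C_in)/(C₀ − C_in) = (3.72 − 4.07)/(0.131 − 4.07) = 0.088855
t = −τ ln(…) = 33.863 × 2.4207 = 81.973 s.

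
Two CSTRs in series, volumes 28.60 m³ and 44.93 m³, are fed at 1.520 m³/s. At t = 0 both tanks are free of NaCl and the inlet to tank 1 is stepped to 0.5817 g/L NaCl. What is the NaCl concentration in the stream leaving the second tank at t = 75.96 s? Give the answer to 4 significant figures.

0.4772 g/L

Time constants: τᵢ = Vᵢ/Q for each well-mixed tank.
τ₁ = 28.60/1.520 = 18.8158 s; τ₂ = 44.93/1.520 = 29.5592 s.
Solving the cascade with C₁(0)=C₂(0)=0 gives C₂(t) = C_in[1 − (τ₁ e^(−t/τ₁) − τ₂ e^(−t/τ₂))/(τ₁ − τ₂)].
At t = 75.96: e^(−t/τ₁) = 0.0176497, e^(−t/τ₂) = 0.0765541.
C₂ = 0.5817·[1 − (18.8158·0.0176497 − 29.5592·0.0765541)/(-10.7434)] = 0.5817·0.820282 = 0.477158 g/L.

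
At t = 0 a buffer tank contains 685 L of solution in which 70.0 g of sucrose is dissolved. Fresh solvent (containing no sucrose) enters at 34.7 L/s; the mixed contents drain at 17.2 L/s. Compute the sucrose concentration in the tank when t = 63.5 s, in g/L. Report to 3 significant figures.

0.0151 g/L

Let m(t) be the amount of sucrose. Volume: V(t) = V₀ + (Q_in − Q_out) t = 685 + 17.500 t; V(63.5) = 1796.3 L.
Solute balance: dm/dt = 0 − Q_out C = −Q_out m/V(t).
dm/m = −Q_out dt/(V₀ + 17.500 t); integrating gives ln(m/m₀) = −(Q_out/(Q_in−Q_out)) ln(V/V₀).
m = m₀ (V₀/V)^(Q_out/(Q_in−Q_out)) = 70.0 × (685/1796.3)^(0.98286) = 27.139 g.
C = m/V = 27.139/1796.3 = 0.015109 g/L.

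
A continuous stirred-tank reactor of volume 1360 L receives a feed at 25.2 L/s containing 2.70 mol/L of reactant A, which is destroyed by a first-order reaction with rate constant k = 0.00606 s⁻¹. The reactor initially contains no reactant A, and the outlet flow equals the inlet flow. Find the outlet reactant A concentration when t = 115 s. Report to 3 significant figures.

1.91 mol/L

V dC/dt = Q(C_in − C) − k V C.
This is linear with rate a = Q/V + k = 0.024589 s⁻¹.
C_ss = Q C_in/(Q + kV) = 2.0346 mol/L; C(t) = C_ss + (C₀ − C_ss) e^(−a t).
C(115) = 2.0346 + (-2.0346)·e^(−0.024589·115) = 2.0346 + (-2.0346)·0.059144 = 1.9143 mol/L.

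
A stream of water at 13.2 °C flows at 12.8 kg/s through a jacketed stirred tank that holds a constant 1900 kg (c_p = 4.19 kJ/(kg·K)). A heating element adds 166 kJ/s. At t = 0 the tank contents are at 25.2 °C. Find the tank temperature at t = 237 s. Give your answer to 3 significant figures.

M c_p dT/dt = ṁ c_p (T_in − T) + Q̇.
τ = M/ṁ = 148.44 s; T_ss = T_in + Q̇/(ṁ c_p) = 13.2 + 166/(12.8·4.19) = 16.295 °C.
Solution: T(t) = T_ss + (T₀ − T_ss) e^(−t/τ).
T(237) = 16.295 + (8.9048)·e^(−237/148.44) = 16.295 + (8.9048)·0.20258 = 18.099 °C.

18.1 °C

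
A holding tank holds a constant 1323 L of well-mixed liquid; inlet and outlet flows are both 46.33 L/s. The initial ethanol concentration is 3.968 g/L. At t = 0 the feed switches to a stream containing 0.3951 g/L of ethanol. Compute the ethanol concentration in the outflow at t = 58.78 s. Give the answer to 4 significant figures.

Mass balance on the solute (V constant): V dC/dt = Q(C_in − C).
Time constant τ = V/Q = 1323/46.33 = 28.5560 s.
Integrating: C(t) = C_in + (C₀ − C_in) e^(−t/τ).
C(58.78) = 0.3951 + (3.968 − 0.3951)·e^(−58.78/28.5560) = 0.3951 + (3.57290)·0.127657 = 0.851205 g/L.

0.8512 g/L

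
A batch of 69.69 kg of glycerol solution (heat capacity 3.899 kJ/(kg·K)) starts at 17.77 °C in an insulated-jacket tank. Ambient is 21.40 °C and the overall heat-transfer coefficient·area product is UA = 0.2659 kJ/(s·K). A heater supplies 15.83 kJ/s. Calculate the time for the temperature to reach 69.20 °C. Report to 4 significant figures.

1720 s

M c_p dT/dt = −UA(T − T_amb) + Q̇.
τ = M c_p/UA = 1021.89 s; T_ss = T_amb + Q̇/UA = 21.40 + 15.83/0.2659 = 80.9337 °C.
T(t) = T_ss + (T₀ − T_ss)e^(−t/τ); set T = 69.20:
t = −τ ln[(T − T_ss)/(T₀ − T_ss)] = −1021.89 · ln(0.185766) = 1720.12 s.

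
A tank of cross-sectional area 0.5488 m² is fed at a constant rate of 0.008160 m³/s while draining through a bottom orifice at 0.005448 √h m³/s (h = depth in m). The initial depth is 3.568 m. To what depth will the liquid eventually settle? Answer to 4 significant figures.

2.243 m

A dh/dt = Q_in − 0.005448 √h. Steady state requires inflow = outflow:
Q_in = 0.005448 √h_ss ⇒ √h_ss = 0.008160/0.005448 = 1.49780.
h_ss = 1.49780² = 2.24340 m. (Since h₀ = 3.568 m > h_ss, the level will fall toward this value.)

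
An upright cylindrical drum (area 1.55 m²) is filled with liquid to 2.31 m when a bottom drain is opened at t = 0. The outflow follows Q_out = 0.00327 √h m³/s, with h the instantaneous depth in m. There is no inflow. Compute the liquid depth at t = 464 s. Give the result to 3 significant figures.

With no inflow, A dh/dt = −0.00327 √h.
Separate and integrate: 2(√h − √h₀) = −(0.00327/A) t.
√h = √2.31 − 0.00327·464/(2·1.55) = 1.5199 − 0.48945 = 1.0304.
h = 1.0304² = 1.0618 m.

1.06 m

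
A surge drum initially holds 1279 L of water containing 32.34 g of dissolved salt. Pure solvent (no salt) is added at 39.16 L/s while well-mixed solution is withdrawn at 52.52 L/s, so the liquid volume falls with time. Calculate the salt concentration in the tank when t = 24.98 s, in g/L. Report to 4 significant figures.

0.01042 g/L

Let m(t) be the amount of salt. Volume: V(t) = V₀ + (Q_in − Q_out) t = 1279 − 13.3600 t; V(24.98) = 945.267 L.
Solute balance: dm/dt = 0 − Q_out C = −Q_out m/V(t).
Separate: dm/m = −Q_out dt/V(t) ⇒ ln(m/m₀) = −(Q_out/(Q_in−Q_out)) ln(V/V₀).
m = m₀ (V₀/V)^(Q_out/(Q_in−Q_out)) = 32.34 × (1279/945.267)^(-3.93114) = 9.85188 g.
C = m/V = 9.85188/945.267 = 0.0104223 g/L.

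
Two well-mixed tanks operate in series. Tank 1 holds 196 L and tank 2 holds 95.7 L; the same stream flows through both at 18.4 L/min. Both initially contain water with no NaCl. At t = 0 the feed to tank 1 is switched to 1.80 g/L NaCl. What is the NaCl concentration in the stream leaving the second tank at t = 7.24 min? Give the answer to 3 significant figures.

Species balance on tank i: dCᵢ/dt = (Cᵢ₋₁ − Cᵢ)/τᵢ with τᵢ = Vᵢ/Q.
τ₁ = 196/18.4 = 10.652 min; τ₂ = 95.7/18.4 = 5.2011 min.
Tank 1: C₁ = C_in(1 − e^(−t/τ₁)). Tank 2 (τ₁ ≠ τ₂): C₂ = C_in[1 − (τ₁ e^(−t/τ₁) − τ₂ e^(−t/τ₂))/(τ₁ − τ₂)].
At t = 7.24: e^(−t/τ₁) = 0.50678, e^(−t/τ₂) = 0.24857.
C₂ = 1.80·[1 − (10.652·0.50678 − 5.2011·0.24857)/(5.4511)] = 1.80·0.24685 = 0.44433 g/L.

0.444 g/L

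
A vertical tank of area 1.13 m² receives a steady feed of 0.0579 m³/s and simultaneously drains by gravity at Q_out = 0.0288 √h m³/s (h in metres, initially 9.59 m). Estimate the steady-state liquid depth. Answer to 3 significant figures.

4.04 m

A dh/dt = Q_in − 0.0288 √h. Steady state requires inflow = outflow:
Q_in = 0.0288 √h_ss ⇒ √h_ss = 0.0579/0.0288 = 2.0104.
h_ss = 2.0104² = 4.0418 m. (Since h₀ = 9.59 m > h_ss, the level will fall toward this value.)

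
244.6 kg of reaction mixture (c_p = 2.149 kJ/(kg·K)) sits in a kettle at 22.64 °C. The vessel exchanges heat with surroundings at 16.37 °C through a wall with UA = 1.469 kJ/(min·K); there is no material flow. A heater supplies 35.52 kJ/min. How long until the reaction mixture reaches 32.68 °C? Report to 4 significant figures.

294.2 min

Lumped-capacitance energy balance: M c_p dT/dt = UA(T_amb − T) + Q̇.
τ = M c_p/UA = 357.825 min; T_ss = T_amb + Q̇/UA = 16.37 + 35.52/1.469 = 40.5497 °C.
T(t) = T_ss + (T₀ − T_ss)e^(−t/τ); set T = 32.68:
t = −τ ln[(T − T_ss)/(T₀ − T_ss)] = −357.825 · ln(0.439410) = 294.247 min.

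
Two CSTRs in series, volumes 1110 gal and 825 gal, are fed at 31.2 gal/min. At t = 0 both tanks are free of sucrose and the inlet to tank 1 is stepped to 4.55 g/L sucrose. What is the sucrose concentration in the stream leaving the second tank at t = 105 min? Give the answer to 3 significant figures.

Each tank obeys Vᵢ dCᵢ/dt = Q(Cᵢ₋₁ − Cᵢ), so τᵢ = Vᵢ/Q.
τ₁ = 1110/31.2 = 35.577 min; τ₂ = 825/31.2 = 26.442 min.
Solving the cascade with C₁(0)=C₂(0)=0 gives C₂(t) = C_in[1 − (τ₁ e^(−t/τ₁) − τ₂ e^(−t/τ₂))/(τ₁ − τ₂)].
At t = 105: e^(−t/τ₁) = 0.052269, e^(−t/τ₂) = 0.018856.
C₂ = 4.55·[1 − (35.577·0.052269 − 26.442·0.018856)/(9.1346)] = 4.55·0.85101 = 3.8721 g/L.

3.87 g/L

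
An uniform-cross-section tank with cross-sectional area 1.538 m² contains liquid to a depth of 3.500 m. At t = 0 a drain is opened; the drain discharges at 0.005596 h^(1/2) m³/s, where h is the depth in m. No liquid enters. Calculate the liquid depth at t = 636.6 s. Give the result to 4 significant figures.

With no inflow, A dh/dt = −0.005596 √h.
This is separable: 2 d(√h)/dt = −0.005596/A, so √h = √h₀ − (0.005596/(2A)) t.
√h = √3.500 − 0.005596·636.6/(2·1.538) = 1.87083 − 1.15813 = 0.712697.
h = 0.712697² = 0.507937 m.

0.5079 m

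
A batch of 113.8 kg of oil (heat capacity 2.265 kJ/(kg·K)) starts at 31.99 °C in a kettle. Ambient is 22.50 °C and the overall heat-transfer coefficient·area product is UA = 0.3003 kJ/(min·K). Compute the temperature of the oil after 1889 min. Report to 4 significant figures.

Heat balance on the well-mixed liquid: M c_p dT/dt = −UA(T − T_amb).
dT/dt = (T_ss − T)/τ with T_ss = T_amb = 22.5000 °C, τ = M c_p/UA = 113.8·2.265/0.3003 = 858.332 min.
Solution: T(t) = T_ss + (T₀ − T_ss) e^(−t/τ).
T(1889) = 22.5000 + (9.49000)·0.110717 = 23.5507 °C.

23.55 °C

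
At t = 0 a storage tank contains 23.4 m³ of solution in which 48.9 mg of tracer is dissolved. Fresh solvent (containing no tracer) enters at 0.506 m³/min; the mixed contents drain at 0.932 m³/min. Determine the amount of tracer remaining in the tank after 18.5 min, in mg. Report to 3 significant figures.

19.9 mg

Let m(t) be the amount of tracer. Volume: V(t) = V₀ + (Q_in − Q_out) t = 23.4 − 0.42600 t; V(18.5) = 15.519 m³.
No tracer enters, so dm/dt = −Q_out · (m/V).
Separate: dm/m = −Q_out dt/V(t) ⇒ ln(m/m₀) = −(Q_out/(Q_in−Q_out)) ln(V/V₀).
m = m₀ (V₀/V)^(Q_out/(Q_in−Q_out)) = 48.9 × (23.4/15.519)^(-2.1878) = 19.912 mg.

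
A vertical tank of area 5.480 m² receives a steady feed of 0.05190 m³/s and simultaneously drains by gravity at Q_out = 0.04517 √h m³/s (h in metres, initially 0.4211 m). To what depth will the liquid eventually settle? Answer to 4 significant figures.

Level balance: A dh/dt = 0.05190 − 0.04517 √h. Setting dh/dt = 0:
Q_in = 0.04517 √h_ss ⇒ √h_ss = 0.05190/0.04517 = 1.14899.
h_ss = 1.14899² = 1.32018 m. (Since h₀ = 0.4211 m < h_ss, the level will rise toward this value.)

1.320 m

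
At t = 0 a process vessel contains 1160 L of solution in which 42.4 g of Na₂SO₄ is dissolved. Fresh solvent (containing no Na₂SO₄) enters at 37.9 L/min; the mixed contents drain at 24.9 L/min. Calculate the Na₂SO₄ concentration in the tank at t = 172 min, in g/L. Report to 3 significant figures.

Total volume: dV/dt = Q_in − Q_out = 13.000 L/min, so V(t) = 1160 + 13.000 t and V(172) = 3396.0 L.
Species balance (pure solvent in): dm/dt = −Q_out · m/V(t).
Separate: dm/m = −Q_out dt/V(t) ⇒ ln(m/m₀) = −(Q_out/(Q_in−Q_out)) ln(V/V₀).
m = m₀ (V₀/V)^(Q_out/(Q_in−Q_out)) = 42.4 × (1160/3396.0)^(1.9154) = 5.4178 g.
C = m/V = 5.4178/3396.0 = 0.0015953 g/L.

0.00160 g/L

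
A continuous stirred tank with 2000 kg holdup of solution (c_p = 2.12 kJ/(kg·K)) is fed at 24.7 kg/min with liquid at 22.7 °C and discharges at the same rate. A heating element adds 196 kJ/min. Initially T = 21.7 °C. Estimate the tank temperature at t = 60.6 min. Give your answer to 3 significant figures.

M c_p dT/dt = ṁ c_p (T_in − T) + Q̇.
τ = M/ṁ = 80.972 min; T_ss = T_in + Q̇/(ṁ c_p) = 22.7 + 196/(24.7·2.12) = 26.443 °C.
T approaches T_ss exponentially: T(t) = T_ss + (T₀ − T_ss) e^(−t/τ).
T(60.6) = 26.443 + (-4.7430)·e^(−60.6/80.972) = 26.443 + (-4.7430)·0.47312 = 24.199 °C.

24.2 °C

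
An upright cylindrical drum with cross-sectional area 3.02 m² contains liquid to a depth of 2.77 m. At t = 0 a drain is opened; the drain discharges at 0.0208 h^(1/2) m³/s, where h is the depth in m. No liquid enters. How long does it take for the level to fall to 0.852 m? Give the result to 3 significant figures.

215 s

Volume balance on the tank: A dh/dt = −0.0208 √h.
∫ h^(−1/2) dh = −(0.0208/A) ∫ dt, giving 2√h = 2√h₀ − (0.0208/A) t.
t = 2A(√h₀ − √h)/0.0208 = 2·3.02·(√2.77 − √0.852)/0.0208
  = 6.0400 × (1.6643 − 0.92304) / 0.0208 = 215.26 s.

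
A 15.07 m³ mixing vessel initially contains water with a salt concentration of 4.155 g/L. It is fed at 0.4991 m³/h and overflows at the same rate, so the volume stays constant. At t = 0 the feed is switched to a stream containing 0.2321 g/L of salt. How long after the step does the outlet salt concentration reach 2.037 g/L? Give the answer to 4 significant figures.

Accumulation = in − out for the solute gives V dC/dt = Q(C_in − C), so τ = V/Q = 30.1943 h.
C(t) = C_in + (C₀ − C_in) e^(−t/τ). Set C = 2.037 and solve for t:
e^(−t/τ) = (C − C_in)/(C₀ − C_in) = (2.037 − 0.2321)/(4.155 − 0.2321) = 0.460093
t = −τ ln(…) = 30.1943 × 0.776326 = 23.4407 h.

23.44 h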